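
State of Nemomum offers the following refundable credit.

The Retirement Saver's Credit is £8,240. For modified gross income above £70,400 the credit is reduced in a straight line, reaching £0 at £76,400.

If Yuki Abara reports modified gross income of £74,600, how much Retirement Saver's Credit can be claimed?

£2,472

Retirement Saver's Credit: £74,600 is £4,200 into a £6,000 phase-out range, leaving 1,800/6,000 of the credit: £8,240 × 1,800/6,000 = £2,472.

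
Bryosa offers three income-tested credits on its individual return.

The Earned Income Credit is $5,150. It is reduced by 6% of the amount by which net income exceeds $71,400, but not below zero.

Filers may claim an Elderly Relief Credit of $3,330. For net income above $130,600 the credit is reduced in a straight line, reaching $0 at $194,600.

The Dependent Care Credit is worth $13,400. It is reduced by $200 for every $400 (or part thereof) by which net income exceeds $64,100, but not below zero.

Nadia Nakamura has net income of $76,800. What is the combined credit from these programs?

Earned Income Credit: 6% of the $5,400 excess over $71,400 is $324; credit = $5,150 − $324 = $4,826.
Elderly Relief Credit: $76,800 is at or below the $130,600 threshold, so the full $3,330 applies.
Dependent Care Credit: income exceeds $64,100 by $12,700, which is 32 full-or-partial $400 increments; reduction = 32 × $200 = $6,400, leaving $7,000.
Total: $4,826 + $3,330 + $7,000 = $15,156.

$15,156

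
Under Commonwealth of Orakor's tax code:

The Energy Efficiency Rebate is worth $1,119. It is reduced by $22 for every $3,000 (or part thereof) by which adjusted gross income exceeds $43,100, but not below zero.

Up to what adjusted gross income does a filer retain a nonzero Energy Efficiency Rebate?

$193,100

After 50 increments the reduction is 50 × $22 = $1,100, leaving $19; one more increment wipes it out. Increment 50 ends at excess 50 × $3,000 = $150,000, so the highest qualifying income is $43,100 + $150,000 = $193,100.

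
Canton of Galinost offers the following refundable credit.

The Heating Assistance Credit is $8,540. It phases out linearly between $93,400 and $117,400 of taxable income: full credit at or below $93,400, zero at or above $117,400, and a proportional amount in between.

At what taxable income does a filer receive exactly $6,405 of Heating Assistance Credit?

$99,400

$6,405 is 6,405/8,540 of the full $8,540, so 2,135/8,540 of the $24,000 range has been used: income = $93,400 + $24,000 × 2,135/8,540 = $99,400.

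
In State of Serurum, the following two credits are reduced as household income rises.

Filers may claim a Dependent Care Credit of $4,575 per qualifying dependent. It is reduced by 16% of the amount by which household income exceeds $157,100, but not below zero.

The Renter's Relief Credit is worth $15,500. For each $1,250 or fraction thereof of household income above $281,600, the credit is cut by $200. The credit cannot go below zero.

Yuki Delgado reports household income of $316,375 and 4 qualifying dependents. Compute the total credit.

Dependent Care Credit: base = 4 × $4,575 = $18,300. 16% of the $159,275 excess over $157,100 is $25,484 ≥ base, so the credit is $0.
Renter's Relief Credit: income exceeds $281,600 by $34,775, which is 28 full-or-partial $1,250 increments; reduction = 28 × $200 = $5,600, leaving $9,900.
Total: $0 + $9,900 = $9,900.

$9,900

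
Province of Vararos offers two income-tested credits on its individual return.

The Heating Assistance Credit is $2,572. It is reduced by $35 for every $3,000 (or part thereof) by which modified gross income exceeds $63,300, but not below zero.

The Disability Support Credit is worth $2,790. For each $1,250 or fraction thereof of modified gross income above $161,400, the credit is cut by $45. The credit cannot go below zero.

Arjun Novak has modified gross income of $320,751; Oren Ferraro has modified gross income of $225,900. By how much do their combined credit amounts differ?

$1,097

Arjun ($320,751): Heating Assistance Credit: income exceeds $63,300 by $257,451 → 86 increments × $35 = $3,010 ≥ base, so the credit is $0. Disability Support Credit: income exceeds $161,400 by $159,351 → 128 increments × $45 = $5,760 ≥ base, so the credit is $0. total $0 + $0 = $0
Oren ($225,900): Heating Assistance Credit: income exceeds $63,300 by $162,600, which is 55 full-or-partial $3,000 increments; reduction = 55 × $35 = $1,925, leaving $647. Disability Support Credit: income exceeds $161,400 by $64,500, which is 52 full-or-partial $1,250 increments; reduction = 52 × $45 = $2,340, leaving $450. total $647 + $450 = $1,097
Difference: |$0 − $1,097| = $1,097.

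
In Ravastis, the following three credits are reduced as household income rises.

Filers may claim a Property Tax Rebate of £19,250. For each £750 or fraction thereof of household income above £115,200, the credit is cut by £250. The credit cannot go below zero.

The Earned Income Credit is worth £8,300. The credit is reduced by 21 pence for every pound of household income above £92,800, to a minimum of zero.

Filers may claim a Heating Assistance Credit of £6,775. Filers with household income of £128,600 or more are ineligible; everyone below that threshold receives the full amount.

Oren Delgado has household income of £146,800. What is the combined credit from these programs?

£8,500

Property Tax Rebate: income exceeds £115,200 by £31,600, which is 43 full-or-partial £750 increments; reduction = 43 × £250 = £10,750, leaving £8,500.
Earned Income Credit: 21% of the £54,000 excess over £92,800 is £11,340 ≥ base, so the credit is £0.
Heating Assistance Credit: £146,800 meets or exceeds the £128,600 cutoff, so the credit is £0.
Total: £8,500 + £0 + £0 = £8,500.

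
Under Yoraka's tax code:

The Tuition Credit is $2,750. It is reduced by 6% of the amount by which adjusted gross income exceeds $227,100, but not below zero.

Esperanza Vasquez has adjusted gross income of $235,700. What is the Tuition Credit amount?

Tuition Credit: 6% of the $8,600 excess over $227,100 is $516; credit = $2,750 − $516 = $2,234.

$2,234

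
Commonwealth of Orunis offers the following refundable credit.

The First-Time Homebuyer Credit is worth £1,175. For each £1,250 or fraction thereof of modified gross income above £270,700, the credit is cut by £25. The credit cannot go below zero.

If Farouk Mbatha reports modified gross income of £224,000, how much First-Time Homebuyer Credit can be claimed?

First-Time Homebuyer Credit: £224,000 is at or below the £270,700 threshold, so the full £1,175 applies.

£1,175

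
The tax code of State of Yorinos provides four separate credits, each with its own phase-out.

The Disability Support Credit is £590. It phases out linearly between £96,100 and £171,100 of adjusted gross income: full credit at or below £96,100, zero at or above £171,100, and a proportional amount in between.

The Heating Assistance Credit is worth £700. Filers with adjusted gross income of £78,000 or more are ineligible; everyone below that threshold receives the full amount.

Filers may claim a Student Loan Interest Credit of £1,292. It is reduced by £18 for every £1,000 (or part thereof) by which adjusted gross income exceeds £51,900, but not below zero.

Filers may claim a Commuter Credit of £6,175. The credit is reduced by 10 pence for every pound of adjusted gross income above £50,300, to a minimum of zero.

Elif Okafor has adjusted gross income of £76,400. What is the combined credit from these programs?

£5,697

Disability Support Credit: £76,400 is at or below the £96,100 threshold, so the full £590 applies.
Heating Assistance Credit: £76,400 is below the £78,000 cutoff, so the full £700 applies.
Student Loan Interest Credit: income exceeds £51,900 by £24,500, which is 25 full-or-partial £1,000 increments; reduction = 25 × £18 = £450, leaving £842.
Commuter Credit: 10% of the £26,100 excess over £50,300 is £2,610; credit = £6,175 − £2,610 = £3,565.
Total: £590 + £700 + £842 + £3,565 = £5,697.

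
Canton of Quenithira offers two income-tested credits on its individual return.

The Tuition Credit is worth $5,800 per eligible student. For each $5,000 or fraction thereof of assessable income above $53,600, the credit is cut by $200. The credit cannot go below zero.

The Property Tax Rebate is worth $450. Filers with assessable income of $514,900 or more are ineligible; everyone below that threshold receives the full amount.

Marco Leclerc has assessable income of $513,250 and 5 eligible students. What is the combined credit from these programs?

$11,050

Tuition Credit: base = 5 × $5,800 = $29,000. income exceeds $53,600 by $459,650, which is 92 full-or-partial $5,000 increments; reduction = 92 × $200 = $18,400, leaving $10,600.
Property Tax Rebate: $513,250 is below the $514,900 cutoff, so the full $450 applies.
Total: $10,600 + $450 = $11,050.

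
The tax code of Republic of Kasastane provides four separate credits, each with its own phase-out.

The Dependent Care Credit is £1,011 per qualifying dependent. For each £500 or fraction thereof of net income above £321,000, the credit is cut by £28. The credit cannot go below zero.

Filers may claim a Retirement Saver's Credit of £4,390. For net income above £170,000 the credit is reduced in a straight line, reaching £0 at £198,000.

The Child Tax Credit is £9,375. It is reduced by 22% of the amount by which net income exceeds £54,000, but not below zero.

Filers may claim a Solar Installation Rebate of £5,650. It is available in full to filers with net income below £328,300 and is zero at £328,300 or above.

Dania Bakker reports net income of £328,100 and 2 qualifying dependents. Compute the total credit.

Dependent Care Credit: base = 2 × £1,011 = £2,022. income exceeds £321,000 by £7,100, which is 15 full-or-partial £500 increments; reduction = 15 × £28 = £420, leaving £1,602.
Retirement Saver's Credit: £328,100 is at or above £198,000, so the credit is £0.
Child Tax Credit: 22% of the £274,100 excess over £54,000 is £60,302 ≥ base, so the credit is £0.
Solar Installation Rebate: £328,100 is below the £328,300 cutoff, so the full £5,650 applies.
Total: £1,602 + £0 + £0 + £5,650 = £7,252.

£7,252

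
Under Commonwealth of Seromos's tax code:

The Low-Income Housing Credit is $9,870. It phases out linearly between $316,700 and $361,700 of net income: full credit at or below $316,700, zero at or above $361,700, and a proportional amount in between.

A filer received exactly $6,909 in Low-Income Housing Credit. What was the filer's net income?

$330,200

$6,909 is 6,909/9,870 of the full $9,870, so 2,961/9,870 of the $45,000 range has been used: income = $316,700 + $45,000 × 2,961/9,870 = $330,200.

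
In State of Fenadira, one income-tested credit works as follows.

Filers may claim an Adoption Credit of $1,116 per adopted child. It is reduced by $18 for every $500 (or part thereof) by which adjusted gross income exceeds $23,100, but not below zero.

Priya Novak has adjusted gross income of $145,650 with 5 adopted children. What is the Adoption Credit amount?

Adoption Credit: base = 5 × $1,116 = $5,580. income exceeds $23,100 by $122,550, which is 246 full-or-partial $500 increments; reduction = 246 × $18 = $4,428, leaving $1,152.

$1,152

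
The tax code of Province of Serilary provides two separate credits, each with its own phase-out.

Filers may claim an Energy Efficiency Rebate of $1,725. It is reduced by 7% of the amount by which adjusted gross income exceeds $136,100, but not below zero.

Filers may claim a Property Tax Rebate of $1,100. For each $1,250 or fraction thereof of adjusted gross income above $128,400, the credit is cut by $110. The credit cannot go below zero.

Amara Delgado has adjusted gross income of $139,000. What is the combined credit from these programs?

Energy Efficiency Rebate: 7% of the $2,900 excess over $136,100 is $203; credit = $1,725 − $203 = $1,522.
Property Tax Rebate: income exceeds $128,400 by $10,600, which is 9 full-or-partial $1,250 increments; reduction = 9 × $110 = $990, leaving $110.
Total: $1,522 + $110 = $1,632.

$1,632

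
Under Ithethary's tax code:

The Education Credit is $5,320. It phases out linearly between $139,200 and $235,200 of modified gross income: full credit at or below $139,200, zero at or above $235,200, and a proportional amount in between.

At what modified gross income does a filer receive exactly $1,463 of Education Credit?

$1,463 is 1,463/5,320 of the full $5,320, so 3,857/5,320 of the $96,000 range has been used: income = $139,200 + $96,000 × 3,857/5,320 = $208,800.

$208,800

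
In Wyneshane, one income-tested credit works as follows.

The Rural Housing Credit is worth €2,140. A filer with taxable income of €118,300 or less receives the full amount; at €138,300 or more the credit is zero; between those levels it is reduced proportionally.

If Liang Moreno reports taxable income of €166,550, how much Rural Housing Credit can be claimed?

€0

Rural Housing Credit: €166,550 is at or above €138,300, so the credit is €0.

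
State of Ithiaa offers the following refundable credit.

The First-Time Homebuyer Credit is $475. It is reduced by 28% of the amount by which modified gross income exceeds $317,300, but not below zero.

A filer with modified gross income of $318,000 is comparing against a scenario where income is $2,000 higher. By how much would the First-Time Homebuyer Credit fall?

$279

At $318,000 — 28% of the $700 excess over $317,300 is $196; credit = $475 − $196 = $279.
At $320,000 — 28% of the $2,700 excess over $317,300 is $756 ≥ base, so the credit is $0.
Lost: $279 − $0 = $279.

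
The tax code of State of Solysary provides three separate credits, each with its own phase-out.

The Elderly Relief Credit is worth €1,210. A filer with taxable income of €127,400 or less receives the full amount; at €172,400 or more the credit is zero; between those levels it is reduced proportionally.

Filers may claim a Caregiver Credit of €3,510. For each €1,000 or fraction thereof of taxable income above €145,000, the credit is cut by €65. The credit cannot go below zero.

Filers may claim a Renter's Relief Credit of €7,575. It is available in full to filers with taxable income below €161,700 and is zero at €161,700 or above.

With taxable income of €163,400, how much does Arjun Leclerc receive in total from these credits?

€2,517

Elderly Relief Credit: €163,400 is €36,000 into a €45,000 phase-out range, leaving 9,000/45,000 of the credit: €1,210 × 9,000/45,000 = €242.
Caregiver Credit: income exceeds €145,000 by €18,400, which is 19 full-or-partial €1,000 increments; reduction = 19 × €65 = €1,235, leaving €2,275.
Renter's Relief Credit: €163,400 meets or exceeds the €161,700 cutoff, so the credit is €0.
Total: €242 + €2,275 + €0 = €2,517.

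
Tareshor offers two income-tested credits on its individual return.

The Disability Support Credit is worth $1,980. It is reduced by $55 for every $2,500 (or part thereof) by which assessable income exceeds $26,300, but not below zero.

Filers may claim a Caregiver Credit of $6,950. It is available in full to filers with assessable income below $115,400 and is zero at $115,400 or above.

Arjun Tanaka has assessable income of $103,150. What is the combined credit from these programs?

$7,225

Disability Support Credit: income exceeds $26,300 by $76,850, which is 31 full-or-partial $2,500 increments; reduction = 31 × $55 = $1,705, leaving $275.
Caregiver Credit: $103,150 is below the $115,400 cutoff, so the full $6,950 applies.
Total: $275 + $6,950 = $7,225.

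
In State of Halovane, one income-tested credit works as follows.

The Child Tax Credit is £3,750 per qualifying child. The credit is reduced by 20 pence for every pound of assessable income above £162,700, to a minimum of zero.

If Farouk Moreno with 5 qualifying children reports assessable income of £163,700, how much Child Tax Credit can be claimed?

Child Tax Credit: base = 5 × £3,750 = £18,750. 20% of the £1,000 excess over £162,700 is £200; credit = £18,750 − £200 = £18,550.

£18,550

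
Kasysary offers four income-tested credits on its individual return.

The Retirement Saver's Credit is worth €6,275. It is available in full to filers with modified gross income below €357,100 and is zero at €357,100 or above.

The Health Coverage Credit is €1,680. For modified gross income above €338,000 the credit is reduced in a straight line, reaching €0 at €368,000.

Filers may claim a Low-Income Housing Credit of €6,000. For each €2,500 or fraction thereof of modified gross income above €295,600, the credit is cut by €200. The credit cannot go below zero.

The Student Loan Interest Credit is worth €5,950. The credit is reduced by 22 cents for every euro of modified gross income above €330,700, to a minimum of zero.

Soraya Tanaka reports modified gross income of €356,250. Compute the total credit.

€8,262

Retirement Saver's Credit: €356,250 is below the €357,100 cutoff, so the full €6,275 applies.
Health Coverage Credit: €356,250 is €18,250 into a €30,000 phase-out range, leaving 11,750/30,000 of the credit: €1,680 × 11,750/30,000 = €658.
Low-Income Housing Credit: income exceeds €295,600 by €60,650, which is 25 full-or-partial €2,500 increments; reduction = 25 × €200 = €5,000, leaving €1,000.
Student Loan Interest Credit: 22% of the €25,550 excess over €330,700 is €5,621; credit = €5,950 − €5,621 = €329.
Total: €6,275 + €658 + €1,000 + €329 = €8,262.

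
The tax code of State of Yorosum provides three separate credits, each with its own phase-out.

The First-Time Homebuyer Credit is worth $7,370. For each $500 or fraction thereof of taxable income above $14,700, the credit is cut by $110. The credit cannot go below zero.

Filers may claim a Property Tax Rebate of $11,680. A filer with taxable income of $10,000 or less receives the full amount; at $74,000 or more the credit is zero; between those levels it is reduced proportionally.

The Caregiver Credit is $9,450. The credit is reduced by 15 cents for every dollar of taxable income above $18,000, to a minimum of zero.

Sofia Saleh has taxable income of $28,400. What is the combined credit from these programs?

$20,502

First-Time Homebuyer Credit: income exceeds $14,700 by $13,700, which is 28 full-or-partial $500 increments; reduction = 28 × $110 = $3,080, leaving $4,290.
Property Tax Rebate: $28,400 is $18,400 into a $64,000 phase-out range, leaving 45,600/64,000 of the credit: $11,680 × 45,600/64,000 = $8,322.
Caregiver Credit: 15% of the $10,400 excess over $18,000 is $1,560; credit = $9,450 − $1,560 = $7,890.
Total: $4,290 + $8,322 + $7,890 = $20,502.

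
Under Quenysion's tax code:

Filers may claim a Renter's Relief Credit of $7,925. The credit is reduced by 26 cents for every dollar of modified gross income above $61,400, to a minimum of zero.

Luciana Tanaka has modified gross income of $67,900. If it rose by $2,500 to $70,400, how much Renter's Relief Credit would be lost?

$650

At $67,900 — 26% of the $6,500 excess over $61,400 is $1,690; credit = $7,925 − $1,690 = $6,235.
At $70,400 — 26% of the $9,000 excess over $61,400 is $2,340; credit = $7,925 − $2,340 = $5,585.
Lost: $6,235 − $5,585 = $650.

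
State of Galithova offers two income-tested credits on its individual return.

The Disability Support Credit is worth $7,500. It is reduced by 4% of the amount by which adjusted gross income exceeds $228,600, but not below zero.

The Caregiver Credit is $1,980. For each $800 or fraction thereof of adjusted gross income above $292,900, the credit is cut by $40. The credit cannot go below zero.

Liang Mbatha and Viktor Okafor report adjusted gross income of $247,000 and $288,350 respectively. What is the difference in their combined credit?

$1,654

Liang ($247,000): Disability Support Credit: 4% of the $18,400 excess over $228,600 is $736; credit = $7,500 − $736 = $6,764. Caregiver Credit: $247,000 is at or below the $292,900 threshold, so the full $1,980 applies. total $6,764 + $1,980 = $8,744
Viktor ($288,350): Disability Support Credit: 4% of the $59,750 excess over $228,600 is $2,390; credit = $7,500 − $2,390 = $5,110. Caregiver Credit: $288,350 is at or below the $292,900 threshold, so the full $1,980 applies. total $5,110 + $1,980 = $7,090
Difference: |$8,744 − $7,090| = $1,654.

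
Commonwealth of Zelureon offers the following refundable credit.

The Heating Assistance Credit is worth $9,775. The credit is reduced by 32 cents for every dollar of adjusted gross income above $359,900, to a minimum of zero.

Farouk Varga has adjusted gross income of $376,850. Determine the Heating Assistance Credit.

$4,351

Heating Assistance Credit: 32% of the $16,950 excess over $359,900 is $5,424; credit = $9,775 − $5,424 = $4,351.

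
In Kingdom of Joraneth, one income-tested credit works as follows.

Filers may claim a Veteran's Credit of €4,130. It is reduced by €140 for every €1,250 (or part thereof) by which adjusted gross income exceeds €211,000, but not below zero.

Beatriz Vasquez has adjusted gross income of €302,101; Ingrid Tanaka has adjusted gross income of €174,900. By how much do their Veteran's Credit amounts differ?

€4,130

Beatriz (€302,101): Veteran's Credit: income exceeds €211,000 by €91,101 → 73 increments × €140 = €10,220 ≥ base, so the credit is €0.
Ingrid (€174,900): Veteran's Credit: €174,900 is at or below the €211,000 threshold, so the full €4,130 applies.
Difference: |€0 − €4,130| = €4,130.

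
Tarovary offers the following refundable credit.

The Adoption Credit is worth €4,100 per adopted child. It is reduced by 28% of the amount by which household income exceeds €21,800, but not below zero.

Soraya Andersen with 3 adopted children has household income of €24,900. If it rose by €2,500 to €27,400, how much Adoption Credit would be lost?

€700

At €24,900 — base = 3 × €4,100 = €12,300. 28% of the €3,100 excess over €21,800 is €868; credit = €12,300 − €868 = €11,432.
At €27,400 — base = 3 × €4,100 = €12,300. 28% of the €5,600 excess over €21,800 is €1,568; credit = €12,300 − €1,568 = €10,732.
Lost: €11,432 − €10,732 = €700.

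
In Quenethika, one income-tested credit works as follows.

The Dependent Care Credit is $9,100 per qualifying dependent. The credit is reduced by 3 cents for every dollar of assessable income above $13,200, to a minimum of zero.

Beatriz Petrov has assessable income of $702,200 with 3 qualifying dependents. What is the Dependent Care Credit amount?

Dependent Care Credit: base = 3 × $9,100 = $27,300. 3% of the $689,000 excess over $13,200 is $20,670; credit = $27,300 − $20,670 = $6,630.

$6,630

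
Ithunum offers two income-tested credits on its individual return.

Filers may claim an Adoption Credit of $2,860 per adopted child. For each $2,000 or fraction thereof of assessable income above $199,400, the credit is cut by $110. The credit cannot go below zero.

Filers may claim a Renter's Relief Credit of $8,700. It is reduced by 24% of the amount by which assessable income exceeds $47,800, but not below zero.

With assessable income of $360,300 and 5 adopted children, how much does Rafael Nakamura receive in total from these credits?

$5,390

Adoption Credit: base = 5 × $2,860 = $14,300. income exceeds $199,400 by $160,900, which is 81 full-or-partial $2,000 increments; reduction = 81 × $110 = $8,910, leaving $5,390.
Renter's Relief Credit: 24% of the $312,500 excess over $47,800 is $75,000 ≥ base, so the credit is $0.
Total: $5,390 + $0 = $5,390.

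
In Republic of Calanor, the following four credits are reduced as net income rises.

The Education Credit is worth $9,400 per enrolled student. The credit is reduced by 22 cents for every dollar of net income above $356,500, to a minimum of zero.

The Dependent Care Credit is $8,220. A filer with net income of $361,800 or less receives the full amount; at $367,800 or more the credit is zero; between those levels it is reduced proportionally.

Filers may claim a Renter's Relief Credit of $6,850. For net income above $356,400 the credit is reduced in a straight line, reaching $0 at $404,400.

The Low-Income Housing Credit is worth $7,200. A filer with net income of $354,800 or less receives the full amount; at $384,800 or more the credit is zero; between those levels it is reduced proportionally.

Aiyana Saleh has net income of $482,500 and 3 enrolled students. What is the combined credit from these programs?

Education Credit: base = 3 × $9,400 = $28,200. 22% of the $126,000 excess over $356,500 is $27,720; credit = $28,200 − $27,720 = $480.
Dependent Care Credit: $482,500 is at or above $367,800, so the credit is $0.
Renter's Relief Credit: $482,500 is at or above $404,400, so the credit is $0.
Low-Income Housing Credit: $482,500 is at or above $384,800, so the credit is $0.
Total: $480 + $0 + $0 + $0 = $480.

$480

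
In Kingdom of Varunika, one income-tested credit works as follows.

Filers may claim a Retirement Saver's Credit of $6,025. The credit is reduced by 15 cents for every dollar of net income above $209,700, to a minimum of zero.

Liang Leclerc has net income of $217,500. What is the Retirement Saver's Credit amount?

$4,855

Retirement Saver's Credit: 15% of the $7,800 excess over $209,700 is $1,170; credit = $6,025 − $1,170 = $4,855.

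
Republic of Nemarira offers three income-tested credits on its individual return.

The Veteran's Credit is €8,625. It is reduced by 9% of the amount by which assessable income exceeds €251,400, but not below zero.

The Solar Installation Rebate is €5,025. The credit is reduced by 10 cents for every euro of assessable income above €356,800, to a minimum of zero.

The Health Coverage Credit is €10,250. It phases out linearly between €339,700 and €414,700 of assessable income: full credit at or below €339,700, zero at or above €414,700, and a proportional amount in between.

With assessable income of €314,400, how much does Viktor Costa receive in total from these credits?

€18,230

Veteran's Credit: 9% of the €63,000 excess over €251,400 is €5,670; credit = €8,625 − €5,670 = €2,955.
Solar Installation Rebate: €314,400 is at or below the €356,800 threshold, so the full €5,025 applies.
Health Coverage Credit: €314,400 is at or below the €339,700 threshold, so the full €10,250 applies.
Total: €2,955 + €5,025 + €10,250 = €18,230.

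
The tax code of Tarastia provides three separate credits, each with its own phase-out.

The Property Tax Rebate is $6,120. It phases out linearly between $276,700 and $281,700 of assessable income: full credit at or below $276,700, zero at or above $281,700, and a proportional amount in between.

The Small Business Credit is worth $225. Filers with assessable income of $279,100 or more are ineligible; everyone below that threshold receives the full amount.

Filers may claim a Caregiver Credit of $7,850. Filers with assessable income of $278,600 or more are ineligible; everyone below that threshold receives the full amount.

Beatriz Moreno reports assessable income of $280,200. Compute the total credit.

Property Tax Rebate: $280,200 is $3,500 into a $5,000 phase-out range, leaving 1,500/5,000 of the credit: $6,120 × 1,500/5,000 = $1,836.
Small Business Credit: $280,200 meets or exceeds the $279,100 cutoff, so the credit is $0.
Caregiver Credit: $280,200 meets or exceeds the $278,600 cutoff, so the credit is $0.
Total: $1,836 + $0 + $0 = $1,836.

$1,836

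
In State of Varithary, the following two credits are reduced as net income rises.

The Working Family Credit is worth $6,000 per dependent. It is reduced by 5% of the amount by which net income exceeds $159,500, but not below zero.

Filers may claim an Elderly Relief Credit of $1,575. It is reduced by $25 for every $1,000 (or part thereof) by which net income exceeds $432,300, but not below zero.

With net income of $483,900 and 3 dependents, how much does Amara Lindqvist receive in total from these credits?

$2,055

Working Family Credit: base = 3 × $6,000 = $18,000. 5% of the $324,400 excess over $159,500 is $16,220; credit = $18,000 − $16,220 = $1,780.
Elderly Relief Credit: income exceeds $432,300 by $51,600, which is 52 full-or-partial $1,000 increments; reduction = 52 × $25 = $1,300, leaving $275.
Total: $1,780 + $275 = $2,055.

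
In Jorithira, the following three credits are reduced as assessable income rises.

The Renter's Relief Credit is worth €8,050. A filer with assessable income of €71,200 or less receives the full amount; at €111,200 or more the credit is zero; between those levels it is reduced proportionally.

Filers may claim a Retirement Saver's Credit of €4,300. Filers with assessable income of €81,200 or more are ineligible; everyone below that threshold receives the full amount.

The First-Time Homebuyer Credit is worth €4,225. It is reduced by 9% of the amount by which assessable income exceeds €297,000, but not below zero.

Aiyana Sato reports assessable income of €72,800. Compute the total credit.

Renter's Relief Credit: €72,800 is €1,600 into a €40,000 phase-out range, leaving 38,400/40,000 of the credit: €8,050 × 38,400/40,000 = €7,728.
Retirement Saver's Credit: €72,800 is below the €81,200 cutoff, so the full €4,300 applies.
First-Time Homebuyer Credit: €72,800 is at or below the €297,000 threshold, so the full €4,225 applies.
Total: €7,728 + €4,300 + €4,225 = €16,253.

€16,253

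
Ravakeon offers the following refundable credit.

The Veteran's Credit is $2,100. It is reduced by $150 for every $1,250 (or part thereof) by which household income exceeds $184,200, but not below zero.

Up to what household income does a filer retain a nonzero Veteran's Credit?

After 13 increments the reduction is 13 × $150 = $1,950, leaving $150; one more increment wipes it out. Increment 13 ends at excess 13 × $1,250 = $16,250, so the highest qualifying income is $184,200 + $16,250 = $200,450.

$200,450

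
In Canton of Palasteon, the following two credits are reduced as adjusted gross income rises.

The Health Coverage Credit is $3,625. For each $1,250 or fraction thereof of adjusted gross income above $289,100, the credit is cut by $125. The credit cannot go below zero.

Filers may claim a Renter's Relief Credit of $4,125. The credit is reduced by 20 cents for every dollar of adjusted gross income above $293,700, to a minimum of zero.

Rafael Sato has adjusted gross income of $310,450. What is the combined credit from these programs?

$2,150

Health Coverage Credit: income exceeds $289,100 by $21,350, which is 18 full-or-partial $1,250 increments; reduction = 18 × $125 = $2,250, leaving $1,375.
Renter's Relief Credit: 20% of the $16,750 excess over $293,700 is $3,350; credit = $4,125 − $3,350 = $775.
Total: $1,375 + $775 = $2,150.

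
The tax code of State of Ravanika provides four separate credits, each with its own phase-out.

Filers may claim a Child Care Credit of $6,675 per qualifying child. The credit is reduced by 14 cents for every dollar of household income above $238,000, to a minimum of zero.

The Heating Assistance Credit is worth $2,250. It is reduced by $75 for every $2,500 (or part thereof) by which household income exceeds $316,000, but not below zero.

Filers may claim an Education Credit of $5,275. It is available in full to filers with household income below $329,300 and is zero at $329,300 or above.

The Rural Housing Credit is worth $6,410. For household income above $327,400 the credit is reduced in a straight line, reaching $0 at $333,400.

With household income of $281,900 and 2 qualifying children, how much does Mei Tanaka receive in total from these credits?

Child Care Credit: base = 2 × $6,675 = $13,350. 14% of the $43,900 excess over $238,000 is $6,146; credit = $13,350 − $6,146 = $7,204.
Heating Assistance Credit: $281,900 is at or below the $316,000 threshold, so the full $2,250 applies.
Education Credit: $281,900 is below the $329,300 cutoff, so the full $5,275 applies.
Rural Housing Credit: $281,900 is at or below the $327,400 threshold, so the full $6,410 applies.
Total: $7,204 + $2,250 + $5,275 + $6,410 = $21,139.

$21,139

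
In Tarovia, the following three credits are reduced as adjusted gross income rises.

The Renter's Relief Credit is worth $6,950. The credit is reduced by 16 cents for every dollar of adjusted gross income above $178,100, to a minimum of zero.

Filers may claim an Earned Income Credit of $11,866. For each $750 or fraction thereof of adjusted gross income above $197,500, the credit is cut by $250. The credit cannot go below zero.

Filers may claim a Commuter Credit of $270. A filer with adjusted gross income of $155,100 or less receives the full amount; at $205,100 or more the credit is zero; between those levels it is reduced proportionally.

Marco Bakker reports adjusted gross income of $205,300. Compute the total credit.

Renter's Relief Credit: 16% of the $27,200 excess over $178,100 is $4,352; credit = $6,950 − $4,352 = $2,598.
Earned Income Credit: income exceeds $197,500 by $7,800, which is 11 full-or-partial $750 increments; reduction = 11 × $250 = $2,750, leaving $9,116.
Commuter Credit: $205,300 is at or above $205,100, so the credit is $0.
Total: $2,598 + $9,116 + $0 = $11,714.

$11,714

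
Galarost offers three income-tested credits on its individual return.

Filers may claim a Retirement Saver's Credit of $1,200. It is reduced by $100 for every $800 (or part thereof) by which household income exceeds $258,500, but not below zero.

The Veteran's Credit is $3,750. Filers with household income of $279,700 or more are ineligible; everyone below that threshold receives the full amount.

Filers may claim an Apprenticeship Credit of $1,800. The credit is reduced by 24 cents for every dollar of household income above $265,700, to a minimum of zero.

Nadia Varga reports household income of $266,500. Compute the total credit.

$5,558

Retirement Saver's Credit: income exceeds $258,500 by $8,000, which is 10 full-or-partial $800 increments; reduction = 10 × $100 = $1,000, leaving $200.
Veteran's Credit: $266,500 is below the $279,700 cutoff, so the full $3,750 applies.
Apprenticeship Credit: 24% of the $800 excess over $265,700 is $192; credit = $1,800 − $192 = $1,608.
Total: $200 + $3,750 + $1,608 = $5,558.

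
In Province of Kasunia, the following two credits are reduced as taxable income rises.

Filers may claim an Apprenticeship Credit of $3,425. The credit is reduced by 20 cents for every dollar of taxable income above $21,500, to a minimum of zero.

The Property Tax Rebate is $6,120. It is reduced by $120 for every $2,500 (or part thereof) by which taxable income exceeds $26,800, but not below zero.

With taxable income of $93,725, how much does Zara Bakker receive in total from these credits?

Apprenticeship Credit: 20% of the $72,225 excess over $21,500 is $14,445 ≥ base, so the credit is $0.
Property Tax Rebate: income exceeds $26,800 by $66,925, which is 27 full-or-partial $2,500 increments; reduction = 27 × $120 = $3,240, leaving $2,880.
Total: $0 + $2,880 = $2,880.

$2,880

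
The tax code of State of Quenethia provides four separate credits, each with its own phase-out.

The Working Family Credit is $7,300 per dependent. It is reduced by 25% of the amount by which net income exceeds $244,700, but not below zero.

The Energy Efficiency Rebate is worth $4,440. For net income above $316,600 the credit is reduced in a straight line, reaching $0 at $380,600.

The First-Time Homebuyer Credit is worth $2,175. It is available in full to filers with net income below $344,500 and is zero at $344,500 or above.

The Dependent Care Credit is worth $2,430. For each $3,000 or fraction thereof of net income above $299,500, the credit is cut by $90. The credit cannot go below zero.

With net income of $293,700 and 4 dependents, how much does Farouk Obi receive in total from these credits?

Working Family Credit: base = 4 × $7,300 = $29,200. 25% of the $49,000 excess over $244,700 is $12,250; credit = $29,200 − $12,250 = $16,950.
Energy Efficiency Rebate: $293,700 is at or below the $316,600 threshold, so the full $4,440 applies.
First-Time Homebuyer Credit: $293,700 is below the $344,500 cutoff, so the full $2,175 applies.
Dependent Care Credit: $293,700 is at or below the $299,500 threshold, so the full $2,430 applies.
Total: $16,950 + $4,440 + $2,175 + $2,430 = $25,995.

$25,995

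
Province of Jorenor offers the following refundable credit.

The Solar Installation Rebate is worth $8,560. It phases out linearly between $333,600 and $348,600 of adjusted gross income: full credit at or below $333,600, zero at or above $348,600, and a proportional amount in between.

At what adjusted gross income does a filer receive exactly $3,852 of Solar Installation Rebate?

$341,850

$3,852 is 3,852/8,560 of the full $8,560, so 4,708/8,560 of the $15,000 range has been used: income = $333,600 + $15,000 × 4,708/8,560 = $341,850.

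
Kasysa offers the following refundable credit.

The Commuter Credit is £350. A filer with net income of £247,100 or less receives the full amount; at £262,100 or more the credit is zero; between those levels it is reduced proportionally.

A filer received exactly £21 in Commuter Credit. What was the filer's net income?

£261,200

£21 is 21/350 of the full £350, so 329/350 of the £15,000 range has been used: income = £247,100 + £15,000 × 329/350 = £261,200.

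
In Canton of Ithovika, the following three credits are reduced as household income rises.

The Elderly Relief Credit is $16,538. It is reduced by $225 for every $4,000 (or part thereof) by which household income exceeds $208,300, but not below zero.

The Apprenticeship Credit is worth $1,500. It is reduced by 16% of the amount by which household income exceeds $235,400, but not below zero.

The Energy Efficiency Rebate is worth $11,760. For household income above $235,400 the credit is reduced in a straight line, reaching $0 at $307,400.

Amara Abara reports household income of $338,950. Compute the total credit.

Elderly Relief Credit: income exceeds $208,300 by $130,650, which is 33 full-or-partial $4,000 increments; reduction = 33 × $225 = $7,425, leaving $9,113.
Apprenticeship Credit: 16% of the $103,550 excess over $235,400 is $16,568 ≥ base, so the credit is $0.
Energy Efficiency Rebate: $338,950 is at or above $307,400, so the credit is $0.
Total: $9,113 + $0 + $0 = $9,113.

$9,113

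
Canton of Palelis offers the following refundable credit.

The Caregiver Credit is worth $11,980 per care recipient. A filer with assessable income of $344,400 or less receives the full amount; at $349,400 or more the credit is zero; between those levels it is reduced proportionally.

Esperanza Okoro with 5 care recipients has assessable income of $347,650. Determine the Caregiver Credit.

Caregiver Credit: base = 5 × $11,980 = $59,900. $347,650 is $3,250 into a $5,000 phase-out range, leaving 1,750/5,000 of the credit: $59,900 × 1,750/5,000 = $20,965.

$20,965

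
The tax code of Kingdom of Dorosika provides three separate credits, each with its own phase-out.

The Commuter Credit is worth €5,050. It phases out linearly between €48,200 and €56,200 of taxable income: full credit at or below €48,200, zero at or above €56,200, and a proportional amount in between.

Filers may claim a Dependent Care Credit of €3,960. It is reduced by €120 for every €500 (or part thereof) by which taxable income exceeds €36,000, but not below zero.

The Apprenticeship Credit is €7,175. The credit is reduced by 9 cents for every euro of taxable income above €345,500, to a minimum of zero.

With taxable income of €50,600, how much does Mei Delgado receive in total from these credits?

Commuter Credit: €50,600 is €2,400 into a €8,000 phase-out range, leaving 5,600/8,000 of the credit: €5,050 × 5,600/8,000 = €3,535.
Dependent Care Credit: income exceeds €36,000 by €14,600, which is 30 full-or-partial €500 increments; reduction = 30 × €120 = €3,600, leaving €360.
Apprenticeship Credit: €50,600 is at or below the €345,500 threshold, so the full €7,175 applies.
Total: €3,535 + €360 + €7,175 = €11,070.

€11,070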